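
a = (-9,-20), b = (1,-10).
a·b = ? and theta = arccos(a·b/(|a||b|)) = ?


a·b = -9*1 - 20*(-10) = -9 + 200 = 191
|a| = sqrt(81+400) = 21.9317
|b| = sqrt(1+100) = 10.0499
cos(theta) = 191/(sqrt(481)*sqrt(101)) = 191/sqrt(48581) = 0.866563
theta = arccos(191/sqrt(48581)) = 29.9383 degrees

a·b = 191, theta = 29.9383 deg


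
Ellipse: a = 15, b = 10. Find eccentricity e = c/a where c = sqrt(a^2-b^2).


c = sqrt(225-100) = sqrt(125) = 11.1803
e = c/a = sqrt(125)/15 = 0.7454

e = 0.7454


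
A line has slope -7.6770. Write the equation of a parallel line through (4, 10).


Parallel lines have equal slopes.
m2 = -7.6770
b2 = 10 + 7.6770*4 = 40.7080

y = -7.6770x + 40.7080


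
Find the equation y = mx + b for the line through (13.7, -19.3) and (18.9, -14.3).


m = (5.0)/(5.2) = 0.9615
b = y1 - m*x1 = -19.3 - (5.0*13.7)/(5.2) = -19.3 - 13.1731 = -32.4731

y = 0.9615x - 32.4731


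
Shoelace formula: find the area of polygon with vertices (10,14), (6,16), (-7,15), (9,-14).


sum(xi*y_{i+1}) = 10*16 + 6*15 - 7*(-14) + 9*14 = 474
sum(yi*x_{i+1}) = 14*6 + 16*(-7) + 15*9 - 14*10 = -33
Area = |474 + 33|/2 = 507/2 = 253.5000

253.5000 sq units


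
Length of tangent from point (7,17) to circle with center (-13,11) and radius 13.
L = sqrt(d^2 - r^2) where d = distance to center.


d = sqrt((7+ 13)^2 + (17-11)^2) = sqrt(400+36) = 20.8806
L = sqrt(436.0000 - 169) = sqrt(267.0000) = 16.3401

16.3401


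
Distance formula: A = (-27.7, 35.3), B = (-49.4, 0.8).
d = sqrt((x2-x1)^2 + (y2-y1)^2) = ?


dx = -49.4 + 27.7 = -21.7
dy = 0.8 - 35.3 = -34.5
d = sqrt(470.89 + 1190.25) = sqrt(1661.14) = 40.7571

40.7571


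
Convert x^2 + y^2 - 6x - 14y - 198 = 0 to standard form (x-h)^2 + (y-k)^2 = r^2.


h = -D/2 = 6/2 = 3
k = -E/2 = 14/2 = 7
r^2 = h^2 + k^2 - F = 9 + 49 + 198 = 256
r = 16

Center (3, 7), radius = 16


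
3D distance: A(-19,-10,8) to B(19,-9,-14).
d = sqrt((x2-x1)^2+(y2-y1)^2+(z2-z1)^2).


dx=38, dy=1, dz=-22
d = sqrt(1444+1+484) = sqrt(1929) = 43.9204

43.9204


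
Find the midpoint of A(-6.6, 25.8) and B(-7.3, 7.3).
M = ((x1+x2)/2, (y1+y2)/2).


Mx = (-6.6 - 7.3)/2 = -13.9/2 = -6.9500
My = (25.8 + 7.3)/2 = 33.1/2 = 16.5500

(-6.9500, 16.5500)


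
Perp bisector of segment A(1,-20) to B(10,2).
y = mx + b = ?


Midpoint = (5.5, -9)
Slope of AB = dy/dx = 22/9 = 2.4444
Perp slope = -dx/dy = -9/22 = -0.4091
b = My - (perp slope)*Mx = -9 + (9*5.5)/22 = -9 + 2.2500 = -6.7500

y = -0.4091x - 6.7500


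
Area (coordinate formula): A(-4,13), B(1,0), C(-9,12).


-4*(0-12) = 48
1*(12-13) = -1
-9*(13-0) = -117
sum = -70
Area = |-70|/2 = 35.0000

35.0000 sq units


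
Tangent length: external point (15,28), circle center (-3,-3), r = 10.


d = sqrt((15+ 3)^2 + (28+ 3)^2) = sqrt(324+961) = 35.8469
L = sqrt(1285.0000 - 100) = sqrt(1185.0000) = 34.4238

34.4238


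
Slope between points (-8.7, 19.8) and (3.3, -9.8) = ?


dy = -9.8 - 19.8 = -29.6
dx = 3.3 + 8.7 = 12.0
m = -29.6/12.0 = -2.4667

m = -2.4667


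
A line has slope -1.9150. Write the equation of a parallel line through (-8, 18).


Parallel lines have equal slopes.
m2 = -1.9150
b2 = 18 + 1.9150*(-8) = 2.6800

y = -1.9150x + 2.6800


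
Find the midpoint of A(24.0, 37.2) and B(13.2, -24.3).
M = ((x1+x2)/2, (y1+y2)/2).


Mx = (24.0 + 13.2)/2 = 37.2/2 = 18.6000
My = (37.2 - 24.3)/2 = 12.9/2 = 6.4500

(18.6000, 6.4500)


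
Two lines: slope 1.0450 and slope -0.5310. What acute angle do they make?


m1-m2 = 1.576
1+m1*m2 = 0.445105
tan(theta) = |1.576/0.445105| = 3.540738
theta = arctan(|1.576/0.445105|) = 74.2289 degrees (acute angle)

74.2289 degrees


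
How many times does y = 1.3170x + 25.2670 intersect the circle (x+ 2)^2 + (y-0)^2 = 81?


Substitute y = 1.3170x + 25.2670: (x+ 2)^2 + (1.3170x+25.2670-0)^2 = 81
Expand to Ax^2 + Bx + C = 0, where b-k = 25.267
A = 1+m^2 = 2.734489
B = 2(m(b-k) - h) = 2(1.3170*25.267 + 2) = 70.553278
C = h^2 + (b-k)^2 - r^2 = 4 + 638.421289 - 81 = 561.421289
disc = B^2-4AC = 4977.7650 - 6140.8014 = -1163.0364
disc < 0

0 intersection points


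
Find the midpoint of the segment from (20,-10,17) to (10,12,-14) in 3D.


Mx = (20+10)/2 = 15.0000
My = (-10+12)/2 = 1.0000
Mz = (17- 14)/2 = 1.5000

M = (15.0000, 1.0000, 1.5000)


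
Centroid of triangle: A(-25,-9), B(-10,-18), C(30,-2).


Gx = (-25- 10+30)/3 = -5/3 = -1.6667
Gy = (-9- 18- 2)/3 = -29/3 = -9.6667

G = (-1.6667, -9.6667)


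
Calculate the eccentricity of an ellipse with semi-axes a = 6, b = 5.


c = sqrt(36-25) = sqrt(11) = 3.3166
e = c/a = sqrt(11)/6 = 0.5528

e = 0.5528


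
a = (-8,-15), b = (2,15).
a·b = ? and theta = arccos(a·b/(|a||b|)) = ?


a·b = -8*2 - 15*15 = -16 - 225 = -241
|a| = sqrt(64+225) = 17.0000
|b| = sqrt(4+225) = 15.1327
cos(theta) = -241/(sqrt(289)*sqrt(229)) = -241/sqrt(66181) = -0.936808
theta = arccos(-241/sqrt(66181)) = 159.5222 degrees

a·b = -241, theta = 159.5222 deg


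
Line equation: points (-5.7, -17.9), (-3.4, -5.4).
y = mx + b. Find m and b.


m = (12.5)/(2.3) = 5.4348
b = y1 - m*x1 = -17.9 - (12.5*(-5.7))/(2.3) = -17.9 + 30.9783 = 13.0783

y = 5.4348x + 13.0783


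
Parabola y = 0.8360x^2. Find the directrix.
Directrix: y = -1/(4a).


a = 0.8360
1/(4a) = 0.2990
directrix: y = -0.2990 = -0.2990

y = -0.2990


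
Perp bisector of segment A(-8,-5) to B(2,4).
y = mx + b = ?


Midpoint = (-3, -0.5)
Slope of AB = dy/dx = 9/10 = 0.9000
Perp slope = -dx/dy = -10/9 = -1.1111
b = My - (perp slope)*Mx = -0.5 + (10*(-3))/9 = -0.5 - 3.3333 = -3.8333

y = -1.1111x - 3.8333


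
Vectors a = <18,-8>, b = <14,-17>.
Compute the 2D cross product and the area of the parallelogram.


cross = 18*(-17) + 8*14 = -306 + 112 = -194
Parallelogram area = |-194| = 194

cross = -194, parallelogram area = 194


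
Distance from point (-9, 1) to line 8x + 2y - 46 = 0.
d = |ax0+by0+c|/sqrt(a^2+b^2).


|8*(-9) + 2*1 - 46| = |-116| = 116
sqrt(64 + 4) = sqrt(68) = 8.2462
d = 116/sqrt(68) = 14.0671

14.0671


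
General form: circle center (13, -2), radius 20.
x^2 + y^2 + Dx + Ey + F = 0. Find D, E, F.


(x-13)^2 + (y+ 2)^2 = 20^2
D = -2h = -26, E = -2k = 4
F = h^2+k^2-r^2 = 169+4-400 = -227

D = -26, E = 4, F = -227


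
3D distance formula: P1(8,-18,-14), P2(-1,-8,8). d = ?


dx=-9, dy=10, dz=22
d = sqrt(81+100+484) = sqrt(665) = 25.7876

25.7876


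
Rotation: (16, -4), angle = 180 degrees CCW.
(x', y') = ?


cos(180) = -1, sin(180) = 0
x' = 16*(-1) + 4*0 = -16
y' = 16*0 - 4*(-1) = 4

(-16, 4)


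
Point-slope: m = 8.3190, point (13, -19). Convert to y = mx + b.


y + 19 = 8.3190(x - 13)
y = 8.3190x - 19 - 8.3190*13
y = 8.3190x - 127.1470

y = 8.3190x - 127.1470


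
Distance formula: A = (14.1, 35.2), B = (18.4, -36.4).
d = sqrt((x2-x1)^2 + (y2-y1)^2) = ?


dx = 18.4 - 14.1 = 4.3
dy = -36.4 - 35.2 = -71.6
d = sqrt(18.49 + 5126.56) = sqrt(5145.05) = 71.7290

71.7290


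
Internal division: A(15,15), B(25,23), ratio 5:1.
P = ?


Px = (5*25 + 1*15)/6 = 140/6 = 23.3333
Py = (5*23 + 1*15)/6 = 130/6 = 21.6667

P = (23.3333, 21.6667)


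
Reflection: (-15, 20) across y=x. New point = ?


Reflection rule for y=x: (y, x)
(-15, 20) -> (20, -15)

(20, -15)


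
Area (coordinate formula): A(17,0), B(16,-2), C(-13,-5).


17*(-2+ 5) = 51
16*(-5-0) = -80
-13*(0+ 2) = -26
sum = -55
Area = |-55|/2 = 27.5000

27.5000 sq units


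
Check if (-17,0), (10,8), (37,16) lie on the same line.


-17*(8-16) + 10*(16-0) + 37*(0-8)
= 136 + 160 - 296 = 0

Yes, collinear (determinant = 0)


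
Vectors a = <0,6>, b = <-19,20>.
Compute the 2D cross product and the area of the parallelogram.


cross = 0*20 - 6*(-19) = 0 + 114 = 114
Parallelogram area = |114| = 114

cross = 114, parallelogram area = 114


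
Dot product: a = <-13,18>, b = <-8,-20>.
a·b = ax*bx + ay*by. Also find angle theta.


a·b = -13*(-8) + 18*(-20) = 104 - 360 = -256
|a| = sqrt(169+324) = 22.2036
|b| = sqrt(64+400) = 21.5407
cos(theta) = -256/(sqrt(493)*sqrt(464)) = -256/sqrt(228752) = -0.535251
theta = arccos(-256/sqrt(228752)) = 122.3609 degrees

a·b = -256, theta = 122.3609 deg


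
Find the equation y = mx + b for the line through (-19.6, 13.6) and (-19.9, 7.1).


m = (-6.5)/(-0.3) = 21.6667
b = y1 - m*x1 = 13.6 - (-6.5*(-19.6))/(-0.3) = 13.6 + 424.6667 = 438.2667

y = 21.6667x + 438.2667


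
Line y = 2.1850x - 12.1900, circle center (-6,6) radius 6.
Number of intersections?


Substitute y = 2.1850x - 12.1900: (x+ 6)^2 + (2.1850x- 12.1900-6)^2 = 36
Expand to Ax^2 + Bx + C = 0, where b-k = -18.19
A = 1+m^2 = 5.774225
B = 2(m(b-k) - h) = 2(2.1850*(-18.19) + 6) = -67.4903
C = h^2 + (b-k)^2 - r^2 = 36 + 330.8761 - 36 = 330.8761
disc = B^2-4AC = 4554.9406 - 7642.2122 = -3087.2716
disc < 0

0 intersection points


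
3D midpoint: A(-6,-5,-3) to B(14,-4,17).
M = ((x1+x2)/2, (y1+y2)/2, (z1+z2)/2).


Mx = (-6+14)/2 = 4.0000
My = (-5- 4)/2 = -4.5000
Mz = (-3+17)/2 = 7.0000

M = (4.0000, -4.5000, 7.0000)


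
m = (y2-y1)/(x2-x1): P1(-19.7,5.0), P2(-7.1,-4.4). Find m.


dy = -4.4 - 5.0 = -9.4
dx = -7.1 + 19.7 = 12.6
m = -9.4/12.6 = -0.7460

m = -0.7460


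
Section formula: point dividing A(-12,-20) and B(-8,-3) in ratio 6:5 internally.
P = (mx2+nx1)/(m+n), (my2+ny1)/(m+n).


Px = (6*(-8) + 5*(-12))/11 = -108/11 = -9.8182
Py = (6*(-3) + 5*(-20))/11 = -118/11 = -10.7273

P = (-9.8182, -10.7273)


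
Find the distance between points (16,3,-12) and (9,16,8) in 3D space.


dx=-7, dy=13, dz=20
d = sqrt(49+169+400) = sqrt(618) = 24.8596

24.8596


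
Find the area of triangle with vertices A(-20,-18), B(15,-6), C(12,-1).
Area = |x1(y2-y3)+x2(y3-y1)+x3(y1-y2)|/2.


-20*(-6+ 1) = 100
15*(-1+ 18) = 255
12*(-18+ 6) = -144
sum = 211
Area = |211|/2 = 105.5000

105.5000 sq units


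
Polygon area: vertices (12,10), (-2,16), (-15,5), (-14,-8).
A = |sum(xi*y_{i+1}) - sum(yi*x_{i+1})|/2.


sum(xi*y_{i+1}) = 12*16 - 2*5 - 15*(-8) - 14*10 = 162
sum(yi*x_{i+1}) = 10*(-2) + 16*(-15) + 5*(-14) - 8*12 = -426
Area = |162 + 426|/2 = 588/2 = 294.0000

294.0000 sq units


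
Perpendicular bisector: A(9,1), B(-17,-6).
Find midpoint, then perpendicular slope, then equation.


Midpoint = (-4, -2.5)
Slope of AB = dy/dx = -7/(-26) = 0.2692
Perp slope = -dx/dy = -26/7 = -3.7143
b = My - (perp slope)*Mx = -2.5 + (-26*(-4))/(-7) = -2.5 - 14.8571 = -17.3571

y = -3.7143x - 17.3571


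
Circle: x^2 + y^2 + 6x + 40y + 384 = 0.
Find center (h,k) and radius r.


h = -D/2 = -6/2 = -3
k = -E/2 = -40/2 = -20
r^2 = h^2 + k^2 - F = 9 + 400 - 384 = 25
r = 5

Center (-3, -20), radius = 5


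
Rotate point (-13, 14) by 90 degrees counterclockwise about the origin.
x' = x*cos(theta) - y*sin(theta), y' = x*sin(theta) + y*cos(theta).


cos(90) = 0, sin(90) = 1
x' = -13*0 - 14*1 = -14
y' = -13*1 + 14*0 = -13

(-14, -13)


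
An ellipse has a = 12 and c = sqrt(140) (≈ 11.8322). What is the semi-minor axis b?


b^2 = 12^2 - (sqrt(140))^2 = 144 - 140 = 4
b = sqrt(4) = 2

b = 2


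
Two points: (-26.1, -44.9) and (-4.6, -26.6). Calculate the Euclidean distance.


dx = -4.6 + 26.1 = 21.5
dy = -26.6 + 44.9 = 18.3
d = sqrt(462.25 + 334.89) = sqrt(797.14) = 28.2337

28.2337


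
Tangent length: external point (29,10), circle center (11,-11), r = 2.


d = sqrt((29-11)^2 + (10+ 11)^2) = sqrt(324+441) = 27.6586
L = sqrt(765.0000 - 4) = sqrt(761.0000) = 27.5862

27.5862


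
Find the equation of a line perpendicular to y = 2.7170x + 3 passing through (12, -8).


Perpendicular slope = -1/m1 = -1/2.7170 = -0.3681
b2 = y0 - m2*x0 = -8 + 12/2.7170 = -8 + 4.4166 = -3.5834

y = -0.3681x - 3.5834


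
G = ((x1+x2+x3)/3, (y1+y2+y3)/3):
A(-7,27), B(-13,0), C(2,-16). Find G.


Gx = (-7- 13+2)/3 = -18/3 = -6.0000
Gy = (27+0- 16)/3 = 11/3 = 3.6667

G = (-6.0000, 3.6667)


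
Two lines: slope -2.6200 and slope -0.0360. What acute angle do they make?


m1-m2 = -2.584
1+m1*m2 = 1.09432
tan(theta) = |-2.584/1.09432| = 2.361284
theta = arctan(|-2.584/1.09432|) = 67.0474 degrees (acute angle)

67.0474 degrees


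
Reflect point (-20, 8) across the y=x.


Reflection rule for y=x: (y, x)
(-20, 8) -> (8, -20)

(8, -20)


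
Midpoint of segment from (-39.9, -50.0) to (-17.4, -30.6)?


Mx = (-39.9 - 17.4)/2 = -57.3/2 = -28.6500
My = (-50.0 - 30.6)/2 = -80.6/2 = -40.3000

(-28.6500, -40.3000)


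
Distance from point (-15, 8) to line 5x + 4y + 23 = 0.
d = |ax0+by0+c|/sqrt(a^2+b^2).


|5*(-15) + 4*8 + 23| = |-20| = 20
sqrt(25 + 16) = sqrt(41) = 6.4031
d = 20/sqrt(41) = 3.1235

3.1235


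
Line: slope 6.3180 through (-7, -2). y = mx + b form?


y + 2 = 6.3180(x + 7)
y = 6.3180x - 2 - 6.3180*(-7)
y = 6.3180x + 42.2260

y = 6.3180x + 42.2260


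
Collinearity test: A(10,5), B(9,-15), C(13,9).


10*(-15-9) + 9*(9-5) + 13*(5+ 15)
= -240 + 36 + 260 = 56

No, not collinear (determinant = 56)


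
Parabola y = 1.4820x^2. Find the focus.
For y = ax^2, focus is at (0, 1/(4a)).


a = 1.4820
4a = 5.9280
focus = (0, 1/5.9280) = (0, 0.1687)

Focus = (0, 0.1687)


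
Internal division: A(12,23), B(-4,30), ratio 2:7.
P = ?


Px = (2*(-4) + 7*12)/9 = 76/9 = 8.4444
Py = (2*30 + 7*23)/9 = 221/9 = 24.5556

P = (8.4444, 24.5556)


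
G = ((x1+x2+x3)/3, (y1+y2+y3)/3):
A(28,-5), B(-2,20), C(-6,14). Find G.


Gx = (28- 2- 6)/3 = 20/3 = 6.6667
Gy = (-5+20+14)/3 = 29/3 = 9.6667

G = (6.6667, 9.6667)


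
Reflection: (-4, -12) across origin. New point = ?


Reflection rule for origin: (-x, -y)
(-4, -12) -> (4, 12)

(4, 12)


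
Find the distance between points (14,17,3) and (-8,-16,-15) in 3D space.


dx=-22, dy=-33, dz=-18
d = sqrt(484+1089+324) = sqrt(1897) = 43.5546

43.5546


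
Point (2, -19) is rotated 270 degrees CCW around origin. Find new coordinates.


cos(270) = 0, sin(270) = -1
x' = 2*0 + 19*(-1) = -19
y' = 2*(-1) - 19*0 = -2

(-19, -2)


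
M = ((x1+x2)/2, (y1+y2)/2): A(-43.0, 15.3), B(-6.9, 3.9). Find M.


Mx = (-43.0 - 6.9)/2 = -49.9/2 = -24.9500
My = (15.3 + 3.9)/2 = 19.2/2 = 9.6000

(-24.9500, 9.6000)


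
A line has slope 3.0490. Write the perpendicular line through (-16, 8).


Perpendicular slope = -1/m1 = -1/3.0490 = -0.3280
b2 = y0 - m2*x0 = 8 - 16/3.0490 = 8 - 5.2476 = 2.7524

y = -0.3280x + 2.7524


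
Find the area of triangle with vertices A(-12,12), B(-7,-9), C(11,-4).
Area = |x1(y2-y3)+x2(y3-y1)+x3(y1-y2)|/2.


-12*(-9+ 4) = 60
-7*(-4-12) = 112
11*(12+ 9) = 231
sum = 403
Area = |403|/2 = 201.5000

201.5000 sq units


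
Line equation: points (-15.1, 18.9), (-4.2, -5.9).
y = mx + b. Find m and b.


m = (-24.8)/(10.9) = -2.2752
b = y1 - m*x1 = 18.9 - (-24.8*(-15.1))/(10.9) = 18.9 - 34.3560 = -15.4560

y = -2.2752x - 15.4560


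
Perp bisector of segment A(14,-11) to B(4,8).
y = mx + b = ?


Midpoint = (9, -1.5)
Slope of AB = dy/dx = 19/(-10) = -1.9000
Perp slope = -dx/dy = 10/19 = 0.5263
b = My - (perp slope)*Mx = -1.5 + (-10*9)/19 = -1.5 - 4.7368 = -6.2368

y = 0.5263x - 6.2368


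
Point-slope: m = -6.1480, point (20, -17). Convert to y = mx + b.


y + 17 = -6.1480(x - 20)
y = -6.1480x - 17 + 6.1480*20
y = -6.1480x + 105.9600

y = -6.1480x + 105.9600


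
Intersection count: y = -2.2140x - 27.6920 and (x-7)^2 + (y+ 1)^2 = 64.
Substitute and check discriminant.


Substitute y = -2.2140x - 27.6920: (x-7)^2 + (-2.2140x- 27.6920+ 1)^2 = 64
Expand to Ax^2 + Bx + C = 0, where b-k = -26.692
A = 1+m^2 = 5.901796
B = 2(m(b-k) - h) = 2(-2.2140*(-26.692) - 7) = 104.192176
C = h^2 + (b-k)^2 - r^2 = 49 + 712.462864 - 64 = 697.462864
disc = B^2-4AC = 10856.0095 - 16465.1342 = -5609.1247
disc < 0

0 intersection points


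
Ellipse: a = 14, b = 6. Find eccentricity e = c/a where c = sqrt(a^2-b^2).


c = sqrt(196-36) = sqrt(160) = 12.6491
e = c/a = sqrt(160)/14 = 0.9035

e = 0.9035


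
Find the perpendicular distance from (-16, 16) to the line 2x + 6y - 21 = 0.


|2*(-16) + 6*16 - 21| = |43| = 43
sqrt(4 + 36) = sqrt(40) = 6.3246
d = 43/sqrt(40) = 6.7989

6.7989


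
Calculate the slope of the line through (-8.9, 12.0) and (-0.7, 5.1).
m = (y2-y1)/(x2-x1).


dy = 5.1 - 12.0 = -6.9
dx = -0.7 + 8.9 = 8.2
m = -6.9/8.2 = -0.8415

m = -0.8415


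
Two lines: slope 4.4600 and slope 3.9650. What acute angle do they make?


m1-m2 = 0.495
1+m1*m2 = 18.6839
tan(theta) = |0.495/18.6839| = 0.026493
theta = arctan(|0.495/18.6839|) = 1.5176 degrees (acute angle)

1.5176 degrees


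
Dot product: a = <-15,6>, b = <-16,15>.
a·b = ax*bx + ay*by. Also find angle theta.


a·b = -15*(-16) + 6*15 = 240 + 90 = 330
|a| = sqrt(225+36) = 16.1555
|b| = sqrt(256+225) = 21.9317
cos(theta) = 330/(sqrt(261)*sqrt(481)) = 330/sqrt(125541) = 0.931368
theta = arccos(330/sqrt(125541)) = 21.3510 degrees

a·b = 330, theta = 21.3510 deg


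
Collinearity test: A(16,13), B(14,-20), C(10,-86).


16*(-20+ 86) + 14*(-86-13) + 10*(13+ 20)
= 1056 - 1386 + 330 = 0

Yes, collinear (determinant = 0)


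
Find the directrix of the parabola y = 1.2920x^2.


a = 1.2920
1/(4a) = 0.1935
directrix: y = -0.1935 = -0.1935

y = -0.1935


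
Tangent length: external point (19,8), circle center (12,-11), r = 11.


d = sqrt((19-12)^2 + (8+ 11)^2) = sqrt(49+361) = 20.2485
L = sqrt(410.0000 - 121) = sqrt(289.0000) = 17.0000

17.0000


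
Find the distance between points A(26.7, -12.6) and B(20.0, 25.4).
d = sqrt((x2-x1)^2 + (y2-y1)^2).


dx = 20.0 - 26.7 = -6.7
dy = 25.4 + 12.6 = 38.0
d = sqrt(44.89 + 1444.0) = sqrt(1488.89) = 38.5861

38.5861


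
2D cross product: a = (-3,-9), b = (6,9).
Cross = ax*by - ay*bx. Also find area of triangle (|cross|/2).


cross = -3*9 + 9*6 = -27 + 54 = 27
Triangle area = |27|/2 = 27/2 = 13.5000

cross = 27, triangle area = 13.5000


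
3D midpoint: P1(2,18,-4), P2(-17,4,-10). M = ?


Mx = (2- 17)/2 = -7.5000
My = (18+4)/2 = 11.0000
Mz = (-4- 10)/2 = -7.0000

M = (-7.5000, 11.0000, -7.0000)


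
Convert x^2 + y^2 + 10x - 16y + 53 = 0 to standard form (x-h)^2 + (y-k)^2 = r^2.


h = -D/2 = -10/2 = -5
k = -E/2 = 16/2 = 8
r^2 = h^2 + k^2 - F = 25 + 64 - 53 = 36
r = 6

Center (-5, 8), radius = 6


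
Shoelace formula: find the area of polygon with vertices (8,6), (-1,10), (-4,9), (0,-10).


sum(xi*y_{i+1}) = 8*10 - 1*9 - 4*(-10) + 0*6 = 111
sum(yi*x_{i+1}) = 6*(-1) + 10*(-4) + 9*0 - 10*8 = -126
Area = |111 + 126|/2 = 237/2 = 118.5000

118.5000 sq units


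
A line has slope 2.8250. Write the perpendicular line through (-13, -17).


Perpendicular slope = -1/m1 = -1/2.8250 = -0.3540
b2 = y0 - m2*x0 = -17 - 13/2.8250 = -17 - 4.6018 = -21.6018

y = -0.3540x - 21.6018


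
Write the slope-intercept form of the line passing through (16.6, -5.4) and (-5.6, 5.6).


m = (11.0)/(-22.2) = -0.4955
b = y1 - m*x1 = -5.4 - (11.0*16.6)/(-22.2) = -5.4 + 8.2252 = 2.8252

y = -0.4955x + 2.8252


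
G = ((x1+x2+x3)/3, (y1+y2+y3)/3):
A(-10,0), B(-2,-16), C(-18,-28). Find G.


Gx = (-10- 2- 18)/3 = -30/3 = -10.0000
Gy = (0- 16- 28)/3 = -44/3 = -14.6667

G = (-10.0000, -14.6667)


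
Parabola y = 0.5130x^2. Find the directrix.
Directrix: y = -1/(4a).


a = 0.5130
1/(4a) = 0.4873
directrix: y = -0.4873 = -0.4873

y = -0.4873


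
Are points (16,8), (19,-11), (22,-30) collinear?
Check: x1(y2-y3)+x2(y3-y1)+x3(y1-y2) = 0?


16*(-11+ 30) + 19*(-30-8) + 22*(8+ 11)
= 304 - 722 + 418 = 0

Yes, collinear (determinant = 0)


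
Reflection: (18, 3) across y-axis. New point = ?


Reflection rule for y-axis: (-x, y)
(18, 3) -> (-18, 3)

(-18, 3)


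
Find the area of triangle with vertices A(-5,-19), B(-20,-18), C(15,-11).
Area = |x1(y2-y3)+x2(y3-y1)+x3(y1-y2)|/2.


-5*(-18+ 11) = 35
-20*(-11+ 19) = -160
15*(-19+ 18) = -15
sum = -140
Area = |-140|/2 = 70.0000

70.0000 sq units


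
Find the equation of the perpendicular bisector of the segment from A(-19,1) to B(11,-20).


Midpoint = (-4, -9.5)
Slope of AB = dy/dx = -21/30 = -0.7000
Perp slope = -dx/dy = 30/21 = 1.4286
b = My - (perp slope)*Mx = -9.5 + (30*(-4))/(-21) = -9.5 + 5.7143 = -3.7857

y = 1.4286x - 3.7857


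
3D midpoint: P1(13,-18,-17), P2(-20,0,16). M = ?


Mx = (13- 20)/2 = -3.5000
My = (-18+0)/2 = -9.0000
Mz = (-17+16)/2 = -0.5000

M = (-3.5000, -9.0000, -0.5000)


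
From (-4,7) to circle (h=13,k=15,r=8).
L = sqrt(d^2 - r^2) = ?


d = sqrt((-4-13)^2 + (7-15)^2) = sqrt(289+64) = 18.7883
L = sqrt(353.0000 - 64) = sqrt(289.0000) = 17.0000

17.0000


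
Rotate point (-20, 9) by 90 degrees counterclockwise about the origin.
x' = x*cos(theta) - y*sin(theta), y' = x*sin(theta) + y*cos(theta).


cos(90) = 0, sin(90) = 1
x' = -20*0 - 9*1 = -9
y' = -20*1 + 9*0 = -20

(-9, -20)


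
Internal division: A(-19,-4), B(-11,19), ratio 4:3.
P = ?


Px = (4*(-11) + 3*(-19))/7 = -101/7 = -14.4286
Py = (4*19 + 3*(-4))/7 = 64/7 = 9.1429

P = (-14.4286, 9.1429)


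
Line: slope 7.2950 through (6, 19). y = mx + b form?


y - 19 = 7.2950(x - 6)
y = 7.2950x + 19 - 7.2950*6
y = 7.2950x - 24.7700

y = 7.2950x - 24.7700


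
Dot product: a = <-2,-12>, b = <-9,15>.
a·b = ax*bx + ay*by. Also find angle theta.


a·b = -2*(-9) - 12*15 = 18 - 180 = -162
|a| = sqrt(4+144) = 12.1655
|b| = sqrt(81+225) = 17.4929
cos(theta) = -162/(sqrt(148)*sqrt(306)) = -162/sqrt(45288) = -0.761243
theta = arccos(-162/sqrt(45288)) = 139.5739 degrees

a·b = -162, theta = 139.5739 deg


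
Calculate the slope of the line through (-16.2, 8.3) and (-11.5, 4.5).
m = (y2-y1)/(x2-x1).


dy = 4.5 - 8.3 = -3.8
dx = -11.5 + 16.2 = 4.7
m = -3.8/4.7 = -0.8085

m = -0.8085


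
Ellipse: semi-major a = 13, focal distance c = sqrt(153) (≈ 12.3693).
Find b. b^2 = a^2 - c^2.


b^2 = 13^2 - (sqrt(153))^2 = 169 - 153 = 16
b = sqrt(16) = 4

b = 4


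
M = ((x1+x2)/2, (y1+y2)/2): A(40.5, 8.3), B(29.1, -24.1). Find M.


Mx = (40.5 + 29.1)/2 = 69.6/2 = 34.8000
My = (8.3 - 24.1)/2 = -15.8/2 = -7.9000

(34.8000, -7.9000)


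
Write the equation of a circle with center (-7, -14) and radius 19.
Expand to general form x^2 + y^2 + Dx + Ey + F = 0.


(x+ 7)^2 + (y+ 14)^2 = 19^2
D = -2h = 14, E = -2k = 28
F = h^2+k^2-r^2 = 49+196-361 = -116

x^2 + y^2 + 14x + 28y - 116 = 0


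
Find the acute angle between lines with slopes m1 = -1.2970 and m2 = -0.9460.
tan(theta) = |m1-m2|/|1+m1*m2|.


m1-m2 = -0.351
1+m1*m2 = 2.226962
tan(theta) = |-0.351/2.226962| = 0.157614
theta = arctan(|-0.351/2.226962|) = 8.9569 degrees (acute angle)

8.9569 degrees


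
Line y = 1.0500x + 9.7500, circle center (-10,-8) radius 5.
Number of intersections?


Substitute y = 1.0500x + 9.7500: (x+ 10)^2 + (1.0500x+9.7500+ 8)^2 = 25
Expand to Ax^2 + Bx + C = 0, where b-k = 17.75
A = 1+m^2 = 2.1025
B = 2(m(b-k) - h) = 2(1.0500*17.75 + 10) = 57.275
C = h^2 + (b-k)^2 - r^2 = 100 + 315.0625 - 25 = 390.0625
disc = B^2-4AC = 3280.4256 - 3280.4256 = 0
disc = 0

1 intersection point (tangent)


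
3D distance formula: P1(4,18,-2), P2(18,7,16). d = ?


dx=14, dy=-11, dz=18
d = sqrt(196+121+324) = sqrt(641) = 25.3180

25.3180


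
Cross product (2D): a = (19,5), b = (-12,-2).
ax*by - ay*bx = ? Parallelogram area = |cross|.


cross = 19*(-2) - 5*(-12) = -38 + 60 = 22
Parallelogram area = |22| = 22

cross = 22, parallelogram area = 22


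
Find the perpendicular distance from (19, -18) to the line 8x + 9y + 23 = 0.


|8*19 + 9*(-18) + 23| = |13| = 13
sqrt(64 + 81) = sqrt(145) = 12.0416
d = 13/sqrt(145) = 1.0796

1.0796


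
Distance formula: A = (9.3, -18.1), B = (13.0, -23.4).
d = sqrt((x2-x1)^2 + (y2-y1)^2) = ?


dx = 13.0 - 9.3 = 3.7
dy = -23.4 + 18.1 = -5.3
d = sqrt(13.69 + 28.09) = sqrt(41.78) = 6.4637

6.4637


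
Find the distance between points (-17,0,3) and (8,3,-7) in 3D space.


dx=25, dy=3, dz=-10
d = sqrt(625+9+100) = sqrt(734) = 27.0924

27.0924


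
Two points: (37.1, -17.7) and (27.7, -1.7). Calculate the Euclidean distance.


dx = 27.7 - 37.1 = -9.4
dy = -1.7 + 17.7 = 16.0
d = sqrt(88.36 + 256.0) = sqrt(344.36) = 18.5569

18.5569


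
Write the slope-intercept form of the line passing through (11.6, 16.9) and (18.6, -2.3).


m = (-19.2)/(7) = -2.7429
b = y1 - m*x1 = 16.9 - (-19.2*11.6)/(7) = 16.9 + 31.8171 = 48.7171

y = -2.7429x + 48.7171


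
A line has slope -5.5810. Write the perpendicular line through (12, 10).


Perpendicular slope = -1/m1 = -1/(-5.5810) = 0.1792
b2 = y0 - m2*x0 = 10 + 12/(-5.5810) = 10 - 2.1502 = 7.8498

y = 0.1792x + 7.8498


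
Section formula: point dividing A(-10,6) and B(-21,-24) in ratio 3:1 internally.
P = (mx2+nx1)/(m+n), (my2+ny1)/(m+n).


Px = (3*(-21) + 1*(-10))/4 = -73/4 = -18.2500
Py = (3*(-24) + 1*6)/4 = -66/4 = -16.5000

P = (-18.2500, -16.5000)


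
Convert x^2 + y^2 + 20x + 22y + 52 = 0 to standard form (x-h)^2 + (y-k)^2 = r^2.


h = -D/2 = -20/2 = -10
k = -E/2 = -22/2 = -11
r^2 = h^2 + k^2 - F = 100 + 121 - 52 = 169
r = 13

Center (-10, -11), radius = 13


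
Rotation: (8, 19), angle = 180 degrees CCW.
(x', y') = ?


cos(180) = -1, sin(180) = 0
x' = 8*(-1) - 19*0 = -8
y' = 8*0 + 19*(-1) = -19

(-8, -19)


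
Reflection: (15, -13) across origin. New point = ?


Reflection rule for origin: (-x, -y)
(15, -13) -> (-15, 13)

(-15, 13)


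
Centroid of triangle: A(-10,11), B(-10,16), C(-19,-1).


Gx = (-10- 10- 19)/3 = -39/3 = -13.0000
Gy = (11+16- 1)/3 = 26/3 = 8.6667

G = (-13.0000, 8.6667)


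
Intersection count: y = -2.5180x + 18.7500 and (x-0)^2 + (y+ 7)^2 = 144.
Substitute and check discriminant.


Substitute y = -2.5180x + 18.7500: (x-0)^2 + (-2.5180x+18.7500+ 7)^2 = 144
Expand to Ax^2 + Bx + C = 0, where b-k = 25.75
A = 1+m^2 = 7.340324
B = 2(m(b-k) - h) = 2(-2.5180*25.75 - 0) = -129.677
C = h^2 + (b-k)^2 - r^2 = 0 + 663.0625 - 144 = 519.0625
disc = B^2-4AC = 16816.1243 - 15240.3477 = 1575.7766
disc > 0

2 intersection points


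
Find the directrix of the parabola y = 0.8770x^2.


a = 0.8770
1/(4a) = 0.2851
directrix: y = -0.2851 = -0.2851

y = -0.2851


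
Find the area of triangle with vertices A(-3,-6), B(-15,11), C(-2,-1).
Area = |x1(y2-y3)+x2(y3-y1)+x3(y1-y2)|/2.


-3*(11+ 1) = -36
-15*(-1+ 6) = -75
-2*(-6-11) = 34
sum = -77
Area = |-77|/2 = 38.5000

38.5000 sq units


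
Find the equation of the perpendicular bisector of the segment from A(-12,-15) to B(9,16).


Midpoint = (-1.5, 0.5)
Slope of AB = dy/dx = 31/21 = 1.4762
Perp slope = -dx/dy = -21/31 = -0.6774
b = My - (perp slope)*Mx = 0.5 + (21*(-1.5))/31 = 0.5 - 1.0161 = -0.5161

y = -0.6774x - 0.5161


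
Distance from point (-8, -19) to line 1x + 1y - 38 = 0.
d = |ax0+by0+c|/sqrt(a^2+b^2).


|1*(-8) + 1*(-19) - 38| = |-65| = 65
sqrt(1 + 1) = sqrt(2) = 1.4142
d = 65/sqrt(2) = 45.9619

45.9619


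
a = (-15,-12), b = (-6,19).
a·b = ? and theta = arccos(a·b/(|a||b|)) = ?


a·b = -15*(-6) - 12*19 = 90 - 228 = -138
|a| = sqrt(225+144) = 19.2094
|b| = sqrt(36+361) = 19.9249
cos(theta) = -138/(sqrt(369)*sqrt(397)) = -138/sqrt(146493) = -0.360554
theta = arccos(-138/sqrt(146493)) = 111.1342 degrees

a·b = -138, theta = 111.1342 deg


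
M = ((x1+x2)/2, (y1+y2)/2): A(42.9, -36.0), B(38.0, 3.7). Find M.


Mx = (42.9 + 38.0)/2 = 80.9/2 = 40.4500
My = (-36.0 + 3.7)/2 = -32.3/2 = -16.1500

(40.4500, -16.1500)


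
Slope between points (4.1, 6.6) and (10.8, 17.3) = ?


dy = 17.3 - 6.6 = 10.7
dx = 10.8 - 4.1 = 6.7
m = 10.7/6.7 = 1.5970

m = 1.5970


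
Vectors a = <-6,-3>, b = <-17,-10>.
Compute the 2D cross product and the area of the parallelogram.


cross = -6*(-10) + 3*(-17) = 60 - 51 = 9
Parallelogram area = |9| = 9

cross = 9, parallelogram area = 9


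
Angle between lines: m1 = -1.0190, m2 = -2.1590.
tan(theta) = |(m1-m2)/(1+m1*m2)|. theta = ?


m1-m2 = 1.14
1+m1*m2 = 3.200021
tan(theta) = |1.14/3.200021| = 0.356248
theta = arctan(|1.14/3.200021|) = 19.6083 degrees (acute angle)

19.6083 degrees


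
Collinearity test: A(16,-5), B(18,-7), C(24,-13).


16*(-7+ 13) + 18*(-13+ 5) + 24*(-5+ 7)
= 96 - 144 + 48 = 0

Yes, collinear (determinant = 0)


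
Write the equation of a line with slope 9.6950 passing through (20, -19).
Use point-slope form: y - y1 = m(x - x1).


y + 19 = 9.6950(x - 20)
y = 9.6950x - 19 - 9.6950*20
y = 9.6950x - 212.9000

y = 9.6950x - 212.9000


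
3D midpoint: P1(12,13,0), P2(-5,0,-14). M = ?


Mx = (12- 5)/2 = 3.5000
My = (13+0)/2 = 6.5000
Mz = (0- 14)/2 = -7.0000

M = (3.5000, 6.5000, -7.0000)


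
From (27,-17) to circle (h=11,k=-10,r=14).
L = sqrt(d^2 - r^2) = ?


d = sqrt((27-11)^2 + (-17+ 10)^2) = sqrt(256+49) = 17.4642
L = sqrt(305.0000 - 196) = sqrt(109.0000) = 10.4403

10.4403


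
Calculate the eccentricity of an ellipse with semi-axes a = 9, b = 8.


c = sqrt(81-64) = sqrt(17) = 4.1231
e = c/a = sqrt(17)/9 = 0.4581

e = 0.4581


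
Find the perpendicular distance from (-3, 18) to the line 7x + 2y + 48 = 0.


|7*(-3) + 2*18 + 48| = |63| = 63
sqrt(49 + 4) = sqrt(53) = 7.2801
d = 63/sqrt(53) = 8.6537

8.6537


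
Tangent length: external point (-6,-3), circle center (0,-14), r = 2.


d = sqrt((-6-0)^2 + (-3+ 14)^2) = sqrt(36+121) = 12.5300
L = sqrt(157.0000 - 4) = sqrt(153.0000) = 12.3693

12.3693


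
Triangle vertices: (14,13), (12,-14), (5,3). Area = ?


14*(-14-3) = -238
12*(3-13) = -120
5*(13+ 14) = 135
sum = -223
Area = |-223|/2 = 111.5000

111.5000 sq units


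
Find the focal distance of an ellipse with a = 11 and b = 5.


c^2 = 11^2 - 5^2 = 121 - 25 = 96
c = sqrt(96) = 9.7980

c = 9.7980


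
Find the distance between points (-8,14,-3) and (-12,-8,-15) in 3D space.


dx=-4, dy=-22, dz=-12
d = sqrt(16+484+144) = sqrt(644) = 25.3772

25.3772


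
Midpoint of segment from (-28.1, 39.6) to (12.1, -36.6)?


Mx = (-28.1 + 12.1)/2 = -16.0/2 = -8.0000
My = (39.6 - 36.6)/2 = 3.0/2 = 1.5000

(-8.0000, 1.5000)


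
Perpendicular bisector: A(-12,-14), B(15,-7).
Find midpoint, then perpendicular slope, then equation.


Midpoint = (1.5, -10.5)
Slope of AB = dy/dx = 7/27 = 0.2593
Perp slope = -dx/dy = -27/7 = -3.8571
b = My - (perp slope)*Mx = -10.5 + (27*1.5)/7 = -10.5 + 5.7857 = -4.7143

y = -3.8571x - 4.7143


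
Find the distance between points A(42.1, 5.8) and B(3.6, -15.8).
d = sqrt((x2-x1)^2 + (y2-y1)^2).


dx = 3.6 - 42.1 = -38.5
dy = -15.8 - 5.8 = -21.6
d = sqrt(1482.25 + 466.56) = sqrt(1948.81) = 44.1453

44.1453


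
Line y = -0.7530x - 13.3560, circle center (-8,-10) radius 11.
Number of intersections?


Substitute y = -0.7530x - 13.3560: (x+ 8)^2 + (-0.7530x- 13.3560+ 10)^2 = 121
Expand to Ax^2 + Bx + C = 0, where b-k = -3.356
A = 1+m^2 = 1.567009
B = 2(m(b-k) - h) = 2(-0.7530*(-3.356) + 8) = 21.054136
C = h^2 + (b-k)^2 - r^2 = 64 + 11.262736 - 121 = -45.737264
disc = B^2-4AC = 443.2766 + 286.6828 = 729.9594
disc > 0

2 intersection points


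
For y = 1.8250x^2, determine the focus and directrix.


a = 1.8250
1/(4a) = 0.1370
Focus = (0, 0.1370)
Directrix: y = -0.1370

Focus = (0, 0.1370), Directrix: y = -0.1370


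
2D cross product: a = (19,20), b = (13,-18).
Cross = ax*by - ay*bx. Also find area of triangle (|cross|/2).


cross = 19*(-18) - 20*13 = -342 - 260 = -602
Triangle area = |-602|/2 = 602/2 = 301.0000

cross = -602, triangle area = 301.0000


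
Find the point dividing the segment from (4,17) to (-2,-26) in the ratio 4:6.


Px = (4*(-2) + 6*4)/10 = 16/10 = 1.6000
Py = (4*(-26) + 6*17)/10 = -2/10 = -0.2000

P = (1.6000, -0.2000)


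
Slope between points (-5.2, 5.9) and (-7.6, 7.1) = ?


dy = 7.1 - 5.9 = 1.2
dx = -7.6 + 5.2 = -2.4
m = 1.2/(-2.4) = -0.5000

m = -0.5000


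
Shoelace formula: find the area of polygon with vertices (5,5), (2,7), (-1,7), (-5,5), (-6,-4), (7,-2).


sum(xi*y_{i+1}) = 5*7 + 2*7 - 1*5 - 5*(-4) - 6*(-2) + 7*5 = 111
sum(yi*x_{i+1}) = 5*2 + 7*(-1) + 7*(-5) + 5*(-6) - 4*7 - 2*5 = -100
Area = |111 + 100|/2 = 211/2 = 105.5000

105.5000 sq units


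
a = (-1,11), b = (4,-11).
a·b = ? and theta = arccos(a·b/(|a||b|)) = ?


a·b = -1*4 + 11*(-11) = -4 - 121 = -125
|a| = sqrt(1+121) = 11.0454
|b| = sqrt(16+121) = 11.7047
cos(theta) = -125/(sqrt(122)*sqrt(137)) = -125/sqrt(16714) = -0.966874
theta = arccos(-125/sqrt(16714)) = 165.2113 degrees

a·b = -125, theta = 165.2113 deg


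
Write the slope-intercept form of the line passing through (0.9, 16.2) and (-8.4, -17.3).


m = (-33.5)/(-9.3) = 3.6022
b = y1 - m*x1 = 16.2 - (-33.5*0.9)/(-9.3) = 16.2 - 3.2419 = 12.9581

y = 3.6022x + 12.9581


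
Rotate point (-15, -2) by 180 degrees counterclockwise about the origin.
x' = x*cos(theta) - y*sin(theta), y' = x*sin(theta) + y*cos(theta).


cos(180) = -1, sin(180) = 0
x' = -15*(-1) + 2*0 = 15
y' = -15*0 - 2*(-1) = 2

(15, 2)


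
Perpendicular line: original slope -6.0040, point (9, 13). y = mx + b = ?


Perpendicular slope = -1/m1 = -1/(-6.0040) = 0.1666
b2 = y0 - m2*x0 = 13 + 9/(-6.0040) = 13 - 1.4990 = 11.5010

y = 0.1666x + 11.5010


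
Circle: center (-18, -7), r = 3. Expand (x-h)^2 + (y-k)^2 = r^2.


(x+ 18)^2 + (y+ 7)^2 = 3^2
D = -2h = 36, E = -2k = 14
F = h^2+k^2-r^2 = 324+49-9 = 364

x^2 + y^2 + 36x + 14y + 364 = 0


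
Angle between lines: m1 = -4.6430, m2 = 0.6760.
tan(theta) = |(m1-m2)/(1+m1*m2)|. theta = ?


m1-m2 = -5.319
1+m1*m2 = -2.138668
tan(theta) = |-5.319/(-2.138668)| = 2.487062
theta = arctan(|-5.319/(-2.138668)|) = 68.0959 degrees (acute angle)

68.0959 degrees


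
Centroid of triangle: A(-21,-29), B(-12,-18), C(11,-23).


Gx = (-21- 12+11)/3 = -22/3 = -7.3333
Gy = (-29- 18- 23)/3 = -70/3 = -23.3333

G = (-7.3333, -23.3333)


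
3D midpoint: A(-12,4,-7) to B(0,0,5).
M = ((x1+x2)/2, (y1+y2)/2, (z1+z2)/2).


Mx = (-12+0)/2 = -6.0000
My = (4+0)/2 = 2.0000
Mz = (-7+5)/2 = -1.0000

M = (-6.0000, 2.0000, -1.0000)


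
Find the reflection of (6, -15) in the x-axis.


Reflection rule for x-axis: (x, -y)
(6, -15) -> (6, 15)

(6, 15)


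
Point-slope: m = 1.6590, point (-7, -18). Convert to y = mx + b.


y + 18 = 1.6590(x + 7)
y = 1.6590x - 18 - 1.6590*(-7)
y = 1.6590x - 6.3870

y = 1.6590x - 6.3870


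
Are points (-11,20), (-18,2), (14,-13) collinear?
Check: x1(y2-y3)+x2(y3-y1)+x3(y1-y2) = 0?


-11*(2+ 13) - 18*(-13-20) + 14*(20-2)
= -165 + 594 + 252 = 681

No, not collinear (determinant = 681)


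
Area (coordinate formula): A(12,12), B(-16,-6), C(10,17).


12*(-6-17) = -276
-16*(17-12) = -80
10*(12+ 6) = 180
sum = -176
Area = |-176|/2 = 88.0000

88.0000 sq units


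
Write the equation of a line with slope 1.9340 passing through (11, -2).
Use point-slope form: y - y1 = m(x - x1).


y + 2 = 1.9340(x - 11)
y = 1.9340x - 2 - 1.9340*11
y = 1.9340x - 23.2740

y = 1.9340x - 23.2740


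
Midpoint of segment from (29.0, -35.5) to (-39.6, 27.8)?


Mx = (29.0 - 39.6)/2 = -10.6/2 = -5.3000
My = (-35.5 + 27.8)/2 = -7.7/2 = -3.8500

(-5.3000, -3.8500)


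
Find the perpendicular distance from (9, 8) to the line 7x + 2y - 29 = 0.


|7*9 + 2*8 - 29| = |50| = 50
sqrt(49 + 4) = sqrt(53) = 7.2801
d = 50/sqrt(53) = 6.8680

6.8680


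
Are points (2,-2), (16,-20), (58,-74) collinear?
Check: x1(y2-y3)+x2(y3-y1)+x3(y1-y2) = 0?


2*(-20+ 74) + 16*(-74+ 2) + 58*(-2+ 20)
= 108 - 1152 + 1044 = 0

Yes, collinear (determinant = 0)


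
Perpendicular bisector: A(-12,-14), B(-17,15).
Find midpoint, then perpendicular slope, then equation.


Midpoint = (-14.5, 0.5)
Slope of AB = dy/dx = 29/(-5) = -5.8000
Perp slope = -dx/dy = 5/29 = 0.1724
b = My - (perp slope)*Mx = 0.5 + (-5*(-14.5))/29 = 0.5 + 2.5000 = 3.0000

y = 0.1724x + 3.0000


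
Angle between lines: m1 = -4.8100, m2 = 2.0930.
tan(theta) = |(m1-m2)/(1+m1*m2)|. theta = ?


m1-m2 = -6.903
1+m1*m2 = -9.06733
tan(theta) = |-6.903/(-9.06733)| = 0.761305
theta = arctan(|-6.903/(-9.06733)|) = 37.2822 degrees (acute angle)

37.2822 degrees


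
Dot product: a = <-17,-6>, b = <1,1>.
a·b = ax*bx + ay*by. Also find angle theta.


a·b = -17*1 - 6*1 = -17 - 6 = -23
|a| = sqrt(289+36) = 18.0278
|b| = sqrt(1+1) = 1.4142
cos(theta) = -23/(sqrt(325)*sqrt(2)) = -23/sqrt(650) = -0.902134
theta = arccos(-23/sqrt(650)) = 154.4400 degrees

a·b = -23, theta = 154.4400 deg


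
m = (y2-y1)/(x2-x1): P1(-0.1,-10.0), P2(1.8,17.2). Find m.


dy = 17.2 + 10.0 = 27.2
dx = 1.8 + 0.1 = 1.9
m = 27.2/1.9 = 14.3158

m = 14.3158


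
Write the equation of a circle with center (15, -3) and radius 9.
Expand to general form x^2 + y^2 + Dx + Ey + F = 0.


(x-15)^2 + (y+ 3)^2 = 9^2
D = -2h = -30, E = -2k = 6
F = h^2+k^2-r^2 = 225+9-81 = 153

x^2 + y^2 - 30x + 6y + 153 = 0


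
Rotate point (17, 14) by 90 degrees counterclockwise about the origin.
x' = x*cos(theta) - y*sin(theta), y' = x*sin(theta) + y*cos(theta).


cos(90) = 0, sin(90) = 1
x' = 17*0 - 14*1 = -14
y' = 17*1 + 14*0 = 17

(-14, 17)


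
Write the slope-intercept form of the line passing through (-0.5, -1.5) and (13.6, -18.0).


m = (-16.5)/(14.1) = -1.1702
b = y1 - m*x1 = -1.5 - (-16.5*(-0.5))/(14.1) = -1.5 - 0.5851 = -2.0851

y = -1.1702x - 2.0851


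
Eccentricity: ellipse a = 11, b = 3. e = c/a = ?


c = sqrt(121-9) = sqrt(112) = 10.5830
e = c/a = sqrt(112)/11 = 0.9621

e = 0.9621


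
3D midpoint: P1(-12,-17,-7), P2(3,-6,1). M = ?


Mx = (-12+3)/2 = -4.5000
My = (-17- 6)/2 = -11.5000
Mz = (-7+1)/2 = -3.0000

M = (-4.5000, -11.5000, -3.0000)


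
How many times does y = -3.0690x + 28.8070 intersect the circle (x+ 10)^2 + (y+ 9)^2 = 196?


Substitute y = -3.0690x + 28.8070: (x+ 10)^2 + (-3.0690x+28.8070+ 9)^2 = 196
Expand to Ax^2 + Bx + C = 0, where b-k = 37.807
A = 1+m^2 = 10.418761
B = 2(m(b-k) - h) = 2(-3.0690*37.807 + 10) = -212.059366
C = h^2 + (b-k)^2 - r^2 = 100 + 1429.369249 - 196 = 1333.369249
disc = B^2-4AC = 44969.1747 - 55568.2221 = -10599.0474
disc < 0

0 intersection points


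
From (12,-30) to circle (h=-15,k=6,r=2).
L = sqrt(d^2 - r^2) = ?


d = sqrt((12+ 15)^2 + (-30-6)^2) = sqrt(729+1296) = 45.0000
L = sqrt(2025.0000 - 4) = sqrt(2021.0000) = 44.9555

44.9555


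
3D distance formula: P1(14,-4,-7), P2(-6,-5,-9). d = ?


dx=-20, dy=-1, dz=-2
d = sqrt(400+1+4) = sqrt(405) = 20.1246

20.1246


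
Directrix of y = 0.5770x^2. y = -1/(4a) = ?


a = 0.5770
1/(4a) = 0.4333
directrix: y = -0.4333 = -0.4333

y = -0.4333


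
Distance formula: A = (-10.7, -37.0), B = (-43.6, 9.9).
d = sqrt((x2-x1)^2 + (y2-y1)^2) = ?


dx = -43.6 + 10.7 = -32.9
dy = 9.9 + 37.0 = 46.9
d = sqrt(1082.41 + 2199.61) = sqrt(3282.02) = 57.2889

57.2889


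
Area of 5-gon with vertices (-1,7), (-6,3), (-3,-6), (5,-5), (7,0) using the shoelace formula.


sum(xi*y_{i+1}) = -1*3 - 6*(-6) - 3*(-5) + 5*0 + 7*7 = 97
sum(yi*x_{i+1}) = 7*(-6) + 3*(-3) - 6*5 - 5*7 + 0*(-1) = -116
Area = |97 + 116|/2 = 213/2 = 106.5000

106.5000 sq units


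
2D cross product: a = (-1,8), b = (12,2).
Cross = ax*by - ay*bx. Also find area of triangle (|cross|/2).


cross = -1*2 - 8*12 = -2 - 96 = -98
Triangle area = |-98|/2 = 98/2 = 49.0000

cross = -98, triangle area = 49.0000


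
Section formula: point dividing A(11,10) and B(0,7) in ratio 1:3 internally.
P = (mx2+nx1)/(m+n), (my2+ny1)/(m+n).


Px = (1*0 + 3*11)/4 = 33/4 = 8.2500
Py = (1*7 + 3*10)/4 = 37/4 = 9.2500

P = (8.2500, 9.2500)


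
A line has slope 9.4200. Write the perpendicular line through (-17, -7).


Perpendicular slope = -1/m1 = -1/9.4200 = -0.1062
b2 = y0 - m2*x0 = -7 - 17/9.4200 = -7 - 1.8047 = -8.8047

y = -0.1062x - 8.8047


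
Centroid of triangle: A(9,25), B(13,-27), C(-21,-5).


Gx = (9+13- 21)/3 = 1/3 = 0.3333
Gy = (25- 27- 5)/3 = -7/3 = -2.3333

G = (0.3333, -2.3333)


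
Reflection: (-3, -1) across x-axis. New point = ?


Reflection rule for x-axis: (x, -y)
(-3, -1) -> (-3, 1)

(-3, 1)


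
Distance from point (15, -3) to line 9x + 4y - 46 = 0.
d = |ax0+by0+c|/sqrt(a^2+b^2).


|9*15 + 4*(-3) - 46| = |77| = 77
sqrt(81 + 16) = sqrt(97) = 9.8489
d = 77/sqrt(97) = 7.8182

7.8182
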